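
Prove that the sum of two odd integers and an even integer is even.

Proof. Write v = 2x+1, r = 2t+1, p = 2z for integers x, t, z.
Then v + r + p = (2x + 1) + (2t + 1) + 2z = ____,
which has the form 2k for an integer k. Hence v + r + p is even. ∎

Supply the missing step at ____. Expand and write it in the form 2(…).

2(t + x + z + 1)

(2x + 1) + (2t + 1) + 2z = 2t + 2x + 2z + 2
= 2(t + x + z + 1).
Since t + x + z + 1 is an integer, the sum is of the form 2k for an integer k.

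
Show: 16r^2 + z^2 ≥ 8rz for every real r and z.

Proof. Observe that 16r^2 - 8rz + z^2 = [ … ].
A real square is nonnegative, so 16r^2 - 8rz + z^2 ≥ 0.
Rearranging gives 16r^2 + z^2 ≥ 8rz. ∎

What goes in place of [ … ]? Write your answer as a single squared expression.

The leading and trailing coefficients are 4^2 and 1^2, and 8 = 2·4·1, so the trinomial is (4r - z)^2.
Hence 16r^2 - 8rz + z^2 ≥ 0.

(4r - z)^2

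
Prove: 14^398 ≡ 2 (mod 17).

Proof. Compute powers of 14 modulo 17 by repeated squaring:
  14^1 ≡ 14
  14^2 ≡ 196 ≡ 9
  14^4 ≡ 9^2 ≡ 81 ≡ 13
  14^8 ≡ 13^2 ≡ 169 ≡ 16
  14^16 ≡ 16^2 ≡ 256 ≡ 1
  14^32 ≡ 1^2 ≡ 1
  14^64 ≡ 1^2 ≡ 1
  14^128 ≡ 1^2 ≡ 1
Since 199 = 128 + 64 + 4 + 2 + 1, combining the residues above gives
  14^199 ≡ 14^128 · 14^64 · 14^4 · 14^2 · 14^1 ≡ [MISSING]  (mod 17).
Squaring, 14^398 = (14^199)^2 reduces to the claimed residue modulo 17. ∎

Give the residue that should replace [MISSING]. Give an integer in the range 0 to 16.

Multiply the listed residues: 1 · 1 · 13 · 9 · 14 = 1 → 13 → 117 → 1638.
Reducing modulo 17: 1638 = 96·17 + 6, so 14^199 ≡ 6.

6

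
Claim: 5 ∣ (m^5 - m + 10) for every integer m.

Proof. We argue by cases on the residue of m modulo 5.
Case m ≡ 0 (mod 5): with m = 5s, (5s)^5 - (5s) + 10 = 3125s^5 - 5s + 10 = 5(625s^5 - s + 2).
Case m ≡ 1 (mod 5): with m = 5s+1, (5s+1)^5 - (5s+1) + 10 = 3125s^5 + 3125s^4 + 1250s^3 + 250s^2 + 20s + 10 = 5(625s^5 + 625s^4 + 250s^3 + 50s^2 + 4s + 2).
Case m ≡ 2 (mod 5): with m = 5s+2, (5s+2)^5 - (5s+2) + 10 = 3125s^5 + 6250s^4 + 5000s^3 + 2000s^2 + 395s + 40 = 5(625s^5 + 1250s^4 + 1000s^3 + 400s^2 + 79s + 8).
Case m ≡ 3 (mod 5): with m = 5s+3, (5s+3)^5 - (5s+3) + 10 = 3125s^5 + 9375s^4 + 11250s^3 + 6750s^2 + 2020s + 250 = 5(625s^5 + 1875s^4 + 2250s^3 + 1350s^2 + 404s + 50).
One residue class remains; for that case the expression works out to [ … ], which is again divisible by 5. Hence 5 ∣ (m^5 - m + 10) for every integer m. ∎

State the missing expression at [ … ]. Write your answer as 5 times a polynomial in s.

5(625s^5 + 2500s^4 + 4000s^3 + 3200s^2 + 1279s + 206)

Only m ≡ 4 (mod 5) is unaccounted for. Put m = 5s+4:
(5s+4)^5 - (5s+4) + 10 expands to 3125s^5 + 12500s^4 + 20000s^3 + 16000s^2 + 6395s + 1030,
and factoring out 5 leaves 5(625s^5 + 2500s^4 + 4000s^3 + 3200s^2 + 1279s + 206).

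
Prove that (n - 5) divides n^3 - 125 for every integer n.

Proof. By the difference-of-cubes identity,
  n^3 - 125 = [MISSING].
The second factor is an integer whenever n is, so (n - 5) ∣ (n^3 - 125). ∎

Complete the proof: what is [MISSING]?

Polynomial division of n^3 - 125 by n - 5 leaves remainder 0 and quotient n^2 + 5n + 25.
Hence n^3 - 125 = (n - 5)(n^2 + 5n + 25).

(n - 5)(n^2 + 5n + 25)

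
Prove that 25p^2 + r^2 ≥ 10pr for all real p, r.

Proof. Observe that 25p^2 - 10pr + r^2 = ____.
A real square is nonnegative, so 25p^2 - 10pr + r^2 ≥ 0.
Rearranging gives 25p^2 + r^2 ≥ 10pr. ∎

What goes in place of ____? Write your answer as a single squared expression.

The leading and trailing coefficients are 5^2 and 1^2, and 10 = 2·5·1, so the trinomial is (5p - r)^2.
Hence 25p^2 - 10pr + r^2 ≥ 0.

(5p - r)^2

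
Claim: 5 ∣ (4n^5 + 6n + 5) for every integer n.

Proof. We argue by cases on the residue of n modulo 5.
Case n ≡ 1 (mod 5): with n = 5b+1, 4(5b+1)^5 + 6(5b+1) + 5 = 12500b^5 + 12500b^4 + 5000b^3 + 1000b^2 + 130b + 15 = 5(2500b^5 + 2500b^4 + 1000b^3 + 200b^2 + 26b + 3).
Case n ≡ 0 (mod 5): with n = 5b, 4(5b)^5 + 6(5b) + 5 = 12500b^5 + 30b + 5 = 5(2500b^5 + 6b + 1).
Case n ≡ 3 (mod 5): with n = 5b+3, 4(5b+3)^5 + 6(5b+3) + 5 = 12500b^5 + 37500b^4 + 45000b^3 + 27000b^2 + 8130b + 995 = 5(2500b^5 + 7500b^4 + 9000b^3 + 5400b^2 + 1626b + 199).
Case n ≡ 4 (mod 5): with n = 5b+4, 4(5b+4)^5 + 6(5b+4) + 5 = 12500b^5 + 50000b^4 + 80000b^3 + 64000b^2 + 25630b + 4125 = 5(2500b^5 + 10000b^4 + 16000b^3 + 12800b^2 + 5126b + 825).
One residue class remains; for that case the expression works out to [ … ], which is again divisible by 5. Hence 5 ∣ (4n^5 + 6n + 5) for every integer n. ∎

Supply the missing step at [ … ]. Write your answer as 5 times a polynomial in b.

Only n ≡ 2 (mod 5) is unaccounted for. Put n = 5b+2:
4(5b+2)^5 + 6(5b+2) + 5 expands to 12500b^5 + 25000b^4 + 20000b^3 + 8000b^2 + 1630b + 145,
and factoring out 5 leaves 5(2500b^5 + 5000b^4 + 4000b^3 + 1600b^2 + 326b + 29).

5(2500b^5 + 5000b^4 + 4000b^3 + 1600b^2 + 326b + 29)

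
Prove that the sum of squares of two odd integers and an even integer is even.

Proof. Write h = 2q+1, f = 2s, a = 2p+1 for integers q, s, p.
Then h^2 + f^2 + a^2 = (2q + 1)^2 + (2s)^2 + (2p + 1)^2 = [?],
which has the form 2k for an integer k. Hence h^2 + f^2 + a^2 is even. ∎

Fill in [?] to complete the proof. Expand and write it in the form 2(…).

2(2p^2 + 2p + 2q^2 + 2q + 2s^2 + 1)

(2q + 1)^2 + (2s)^2 + (2p + 1)^2 = 4p^2 + 4p + 4q^2 + 4q + 4s^2 + 2
= 2(2p^2 + 2p + 2q^2 + 2q + 2s^2 + 1).
Since 2p^2 + 2p + 2q^2 + 2q + 2s^2 + 1 is an integer, the sum of squares is of the form 2k for an integer k.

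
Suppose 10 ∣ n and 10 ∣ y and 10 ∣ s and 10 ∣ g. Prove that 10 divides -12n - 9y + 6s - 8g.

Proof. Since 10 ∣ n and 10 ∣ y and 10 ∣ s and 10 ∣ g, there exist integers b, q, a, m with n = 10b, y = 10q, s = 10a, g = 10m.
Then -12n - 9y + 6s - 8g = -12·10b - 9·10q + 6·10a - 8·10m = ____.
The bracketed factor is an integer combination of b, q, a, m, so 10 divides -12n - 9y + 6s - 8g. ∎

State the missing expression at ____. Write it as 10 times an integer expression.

Pull the common 10 out of every term: -12·10b - 9·10q + 6·10a - 8·10m = 10(6a - 12b - 8m - 9q).
6a - 12b - 8m - 9q is an integer, which exhibits the divisibility.

10(6a - 12b - 8m - 9q)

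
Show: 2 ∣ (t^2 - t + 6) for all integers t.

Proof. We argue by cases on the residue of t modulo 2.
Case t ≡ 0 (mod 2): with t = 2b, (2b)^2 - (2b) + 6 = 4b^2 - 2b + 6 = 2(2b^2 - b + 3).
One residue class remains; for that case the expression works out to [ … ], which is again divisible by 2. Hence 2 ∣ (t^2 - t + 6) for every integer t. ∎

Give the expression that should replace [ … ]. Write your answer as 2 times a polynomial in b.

Only t ≡ 1 (mod 2) is unaccounted for. Put t = 2b+1:
(2b+1)^2 - (2b+1) + 6 expands to 4b^2 + 2b + 6,
and factoring out 2 leaves 2(2b^2 + b + 3).

2(2b^2 + b + 3)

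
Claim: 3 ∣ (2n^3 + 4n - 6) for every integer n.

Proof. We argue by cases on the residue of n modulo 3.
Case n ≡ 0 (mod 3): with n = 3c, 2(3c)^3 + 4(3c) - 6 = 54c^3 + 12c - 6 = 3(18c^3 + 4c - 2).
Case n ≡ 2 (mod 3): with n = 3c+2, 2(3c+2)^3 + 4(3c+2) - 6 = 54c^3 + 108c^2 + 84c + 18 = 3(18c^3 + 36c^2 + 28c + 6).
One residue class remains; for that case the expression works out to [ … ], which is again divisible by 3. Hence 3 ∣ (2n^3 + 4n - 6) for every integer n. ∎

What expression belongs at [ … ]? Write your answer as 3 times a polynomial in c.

The residues treated are {0, 2}, so the missing case is n ≡ 1 (mod 3); write n = 3c+1.
Then 2(3c+1)^3 + 4(3c+1) - 6 = 54c^3 + 54c^2 + 30c = 3(18c^3 + 18c^2 + 10c).

3(18c^3 + 18c^2 + 10c)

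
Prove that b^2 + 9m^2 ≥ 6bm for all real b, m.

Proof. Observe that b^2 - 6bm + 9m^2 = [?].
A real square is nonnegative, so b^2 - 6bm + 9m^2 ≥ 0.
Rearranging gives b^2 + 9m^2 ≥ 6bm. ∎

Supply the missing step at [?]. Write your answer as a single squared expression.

(b - 3m)^2

The leading and trailing coefficients are 1^2 and 3^2, and 6 = 2·1·3, so the trinomial is (b - 3m)^2.
Hence b^2 - 6bm + 9m^2 ≥ 0.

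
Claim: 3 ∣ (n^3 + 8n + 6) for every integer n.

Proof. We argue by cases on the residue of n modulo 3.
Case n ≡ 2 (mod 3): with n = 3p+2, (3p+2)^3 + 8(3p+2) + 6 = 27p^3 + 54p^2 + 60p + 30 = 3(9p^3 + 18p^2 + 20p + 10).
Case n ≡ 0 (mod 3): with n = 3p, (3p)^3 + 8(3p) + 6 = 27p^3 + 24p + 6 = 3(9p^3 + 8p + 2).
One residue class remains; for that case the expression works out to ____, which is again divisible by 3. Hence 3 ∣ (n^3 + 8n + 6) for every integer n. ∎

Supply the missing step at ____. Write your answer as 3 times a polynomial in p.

Only n ≡ 1 (mod 3) is unaccounted for. Put n = 3p+1:
(3p+1)^3 + 8(3p+1) + 6 expands to 27p^3 + 27p^2 + 33p + 15,
and factoring out 3 leaves 3(9p^3 + 9p^2 + 11p + 5).

3(9p^3 + 9p^2 + 11p + 5)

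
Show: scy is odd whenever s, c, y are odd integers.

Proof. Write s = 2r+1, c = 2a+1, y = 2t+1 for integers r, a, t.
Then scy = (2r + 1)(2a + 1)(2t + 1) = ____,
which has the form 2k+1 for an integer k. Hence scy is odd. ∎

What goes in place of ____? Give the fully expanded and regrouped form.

2(4art + 2ar + 2at + a + 2rt + r + t) + 1

Expanding: (2r + 1)(2a + 1)(2t + 1) = 8art + 4ar + 4at + 2a + 4rt + 2r + 2t + 1.
Every term except the constant is even, so this is 2(4art + 2ar + 2at + a + 2rt + r + t) + 1,
and 4art + 2ar + 2at + a + 2rt + r + t ∈ ℤ gives the required form.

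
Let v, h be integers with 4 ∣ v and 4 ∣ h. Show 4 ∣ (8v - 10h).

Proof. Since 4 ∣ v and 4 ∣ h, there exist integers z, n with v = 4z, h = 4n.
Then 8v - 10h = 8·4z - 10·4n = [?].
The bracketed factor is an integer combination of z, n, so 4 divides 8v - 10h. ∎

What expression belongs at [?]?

4(-10n + 8z)

Each term has a factor of 4: 8·4z - 10·4n = 4·(-10n + 8z).
Since -10n + 8z is an integer, 4 ∣ (8v - 10h).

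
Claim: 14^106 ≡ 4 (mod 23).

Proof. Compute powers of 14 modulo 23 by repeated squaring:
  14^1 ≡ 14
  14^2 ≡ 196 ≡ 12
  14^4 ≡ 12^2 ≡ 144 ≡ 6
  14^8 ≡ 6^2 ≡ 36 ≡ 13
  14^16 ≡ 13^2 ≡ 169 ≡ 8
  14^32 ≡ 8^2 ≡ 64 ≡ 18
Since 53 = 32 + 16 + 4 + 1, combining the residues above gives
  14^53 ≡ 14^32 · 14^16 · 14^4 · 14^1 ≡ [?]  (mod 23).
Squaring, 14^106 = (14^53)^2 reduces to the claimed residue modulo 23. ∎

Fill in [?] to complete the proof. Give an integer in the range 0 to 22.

14^32 · 14^16 · 14^4 · 14^1 ≡ 18 · 8 · 6 · 14 = 12096.
12096 mod 23 = 21, so 14^53 ≡ 21 (mod 23).

21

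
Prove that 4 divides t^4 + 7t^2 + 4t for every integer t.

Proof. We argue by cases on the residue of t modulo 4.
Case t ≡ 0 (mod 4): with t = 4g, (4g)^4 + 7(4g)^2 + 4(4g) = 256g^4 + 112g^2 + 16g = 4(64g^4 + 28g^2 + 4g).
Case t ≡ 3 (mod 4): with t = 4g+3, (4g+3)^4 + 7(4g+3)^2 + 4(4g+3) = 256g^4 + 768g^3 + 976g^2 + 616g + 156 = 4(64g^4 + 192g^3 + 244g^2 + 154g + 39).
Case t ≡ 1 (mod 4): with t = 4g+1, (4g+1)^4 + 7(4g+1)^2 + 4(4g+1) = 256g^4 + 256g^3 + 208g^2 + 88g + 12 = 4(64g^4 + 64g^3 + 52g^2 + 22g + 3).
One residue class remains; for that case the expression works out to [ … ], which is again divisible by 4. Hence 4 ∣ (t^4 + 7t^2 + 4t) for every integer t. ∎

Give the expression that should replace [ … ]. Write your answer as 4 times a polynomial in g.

4(64g^4 + 128g^3 + 124g^2 + 64g + 13)

The residues treated are {0, 3, 1}, so the missing case is t ≡ 2 (mod 4); write t = 4g+2.
Then (4g+2)^4 + 7(4g+2)^2 + 4(4g+2) = 256g^4 + 512g^3 + 496g^2 + 256g + 52 = 4(64g^4 + 128g^3 + 124g^2 + 64g + 13).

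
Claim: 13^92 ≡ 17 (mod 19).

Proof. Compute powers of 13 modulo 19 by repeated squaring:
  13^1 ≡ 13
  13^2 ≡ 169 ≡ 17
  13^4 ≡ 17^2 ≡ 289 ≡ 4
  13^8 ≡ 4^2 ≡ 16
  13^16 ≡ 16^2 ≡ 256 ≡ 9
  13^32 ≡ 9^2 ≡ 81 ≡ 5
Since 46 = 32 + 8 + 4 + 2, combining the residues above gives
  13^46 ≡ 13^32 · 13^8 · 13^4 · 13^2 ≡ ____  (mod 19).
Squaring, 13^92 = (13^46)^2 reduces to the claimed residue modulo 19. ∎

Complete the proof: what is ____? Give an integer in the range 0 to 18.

6

13^32 · 13^8 · 13^4 · 13^2 ≡ 5 · 16 · 4 · 17 = 5440.
5440 mod 19 = 6, so 13^46 ≡ 6 (mod 19).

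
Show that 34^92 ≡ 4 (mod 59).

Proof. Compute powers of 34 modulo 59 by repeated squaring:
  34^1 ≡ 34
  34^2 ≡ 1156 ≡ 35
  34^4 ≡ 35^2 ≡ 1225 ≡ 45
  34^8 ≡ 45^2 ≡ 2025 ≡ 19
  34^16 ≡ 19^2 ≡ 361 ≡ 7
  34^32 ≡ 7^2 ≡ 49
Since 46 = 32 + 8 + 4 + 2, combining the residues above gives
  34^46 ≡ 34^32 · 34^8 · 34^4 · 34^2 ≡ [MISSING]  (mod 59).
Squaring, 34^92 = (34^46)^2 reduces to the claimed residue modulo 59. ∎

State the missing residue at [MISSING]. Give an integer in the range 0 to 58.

Multiply the listed residues: 49 · 19 · 45 · 35 = 931 → 41895 → 1466325.
Reducing modulo 59: 1466325 = 24852·59 + 57, so 34^46 ≡ 57.

57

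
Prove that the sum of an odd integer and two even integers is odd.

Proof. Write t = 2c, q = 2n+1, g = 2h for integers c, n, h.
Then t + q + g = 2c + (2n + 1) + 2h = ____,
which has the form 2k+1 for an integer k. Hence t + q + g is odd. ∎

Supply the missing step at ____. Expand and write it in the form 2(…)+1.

2c + (2n + 1) + 2h = 2c + 2h + 2n + 1
= 2(c + h + n) + 1.
Since c + h + n is an integer, the sum is of the form 2k+1 for an integer k.

2(c + h + n) + 1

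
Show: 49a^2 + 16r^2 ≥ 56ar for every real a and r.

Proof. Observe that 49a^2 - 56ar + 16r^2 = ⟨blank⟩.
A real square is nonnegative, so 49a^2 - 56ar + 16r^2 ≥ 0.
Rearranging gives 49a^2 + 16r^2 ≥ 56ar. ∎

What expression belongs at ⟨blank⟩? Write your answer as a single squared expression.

(7a - 4r)^2

The leading and trailing coefficients are 7^2 and 4^2, and 56 = 2·7·4, so the trinomial is (7a - 4r)^2.
Hence 49a^2 - 56ar + 16r^2 ≥ 0.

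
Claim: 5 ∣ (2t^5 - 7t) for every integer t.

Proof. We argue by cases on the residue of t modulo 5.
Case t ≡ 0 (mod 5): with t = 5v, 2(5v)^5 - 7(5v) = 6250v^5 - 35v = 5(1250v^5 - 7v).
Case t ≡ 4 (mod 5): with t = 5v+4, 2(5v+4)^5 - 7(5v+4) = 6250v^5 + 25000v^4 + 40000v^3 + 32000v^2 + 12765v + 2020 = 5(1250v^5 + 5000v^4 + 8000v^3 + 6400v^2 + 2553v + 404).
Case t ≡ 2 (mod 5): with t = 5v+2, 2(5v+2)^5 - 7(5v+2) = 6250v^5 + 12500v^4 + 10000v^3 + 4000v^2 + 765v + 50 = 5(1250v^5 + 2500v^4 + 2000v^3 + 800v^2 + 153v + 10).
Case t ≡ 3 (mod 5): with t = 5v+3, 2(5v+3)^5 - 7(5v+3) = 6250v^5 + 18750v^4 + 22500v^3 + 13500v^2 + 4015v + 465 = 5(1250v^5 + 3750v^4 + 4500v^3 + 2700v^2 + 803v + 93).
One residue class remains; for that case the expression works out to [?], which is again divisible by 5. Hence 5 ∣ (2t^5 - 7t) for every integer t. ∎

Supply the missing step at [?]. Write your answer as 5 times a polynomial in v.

The residues treated are {0, 4, 2, 3}, so the missing case is t ≡ 1 (mod 5); write t = 5v+1.
Then 2(5v+1)^5 - 7(5v+1) = 6250v^5 + 6250v^4 + 2500v^3 + 500v^2 + 15v - 5 = 5(1250v^5 + 1250v^4 + 500v^3 + 100v^2 + 3v - 1).

5(1250v^5 + 1250v^4 + 500v^3 + 100v^2 + 3v - 1)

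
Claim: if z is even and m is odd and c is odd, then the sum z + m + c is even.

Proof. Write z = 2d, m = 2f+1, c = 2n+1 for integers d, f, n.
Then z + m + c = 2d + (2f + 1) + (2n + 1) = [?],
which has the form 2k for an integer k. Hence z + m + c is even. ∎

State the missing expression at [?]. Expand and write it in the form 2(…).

Expanding: 2d + (2f + 1) + (2n + 1) = 2d + 2f + 2n + 2.
Every term is even; pulling out the factor of 2 gives 2(d + f + n + 1).

2(d + f + n + 1)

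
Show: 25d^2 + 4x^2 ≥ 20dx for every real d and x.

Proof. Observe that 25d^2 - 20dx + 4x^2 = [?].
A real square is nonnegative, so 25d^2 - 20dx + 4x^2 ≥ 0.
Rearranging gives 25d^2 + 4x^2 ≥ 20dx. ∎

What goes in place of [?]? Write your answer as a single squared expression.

(5d - 2x)^2

The leading and trailing coefficients are 5^2 and 2^2, and 20 = 2·5·2, so the trinomial is (5d - 2x)^2.
Hence 25d^2 - 20dx + 4x^2 ≥ 0.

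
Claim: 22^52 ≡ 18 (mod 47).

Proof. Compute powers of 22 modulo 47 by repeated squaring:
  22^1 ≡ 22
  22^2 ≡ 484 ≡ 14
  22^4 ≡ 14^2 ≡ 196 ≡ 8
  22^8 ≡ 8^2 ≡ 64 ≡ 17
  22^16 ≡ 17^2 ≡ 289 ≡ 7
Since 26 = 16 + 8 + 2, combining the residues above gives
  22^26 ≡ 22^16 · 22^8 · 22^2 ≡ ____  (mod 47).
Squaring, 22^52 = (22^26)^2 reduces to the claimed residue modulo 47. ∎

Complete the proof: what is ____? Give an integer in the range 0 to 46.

Multiply the listed residues: 7 · 17 · 14 = 119 → 1666.
Reducing modulo 47: 1666 = 35·47 + 21, so 22^26 ≡ 21.

21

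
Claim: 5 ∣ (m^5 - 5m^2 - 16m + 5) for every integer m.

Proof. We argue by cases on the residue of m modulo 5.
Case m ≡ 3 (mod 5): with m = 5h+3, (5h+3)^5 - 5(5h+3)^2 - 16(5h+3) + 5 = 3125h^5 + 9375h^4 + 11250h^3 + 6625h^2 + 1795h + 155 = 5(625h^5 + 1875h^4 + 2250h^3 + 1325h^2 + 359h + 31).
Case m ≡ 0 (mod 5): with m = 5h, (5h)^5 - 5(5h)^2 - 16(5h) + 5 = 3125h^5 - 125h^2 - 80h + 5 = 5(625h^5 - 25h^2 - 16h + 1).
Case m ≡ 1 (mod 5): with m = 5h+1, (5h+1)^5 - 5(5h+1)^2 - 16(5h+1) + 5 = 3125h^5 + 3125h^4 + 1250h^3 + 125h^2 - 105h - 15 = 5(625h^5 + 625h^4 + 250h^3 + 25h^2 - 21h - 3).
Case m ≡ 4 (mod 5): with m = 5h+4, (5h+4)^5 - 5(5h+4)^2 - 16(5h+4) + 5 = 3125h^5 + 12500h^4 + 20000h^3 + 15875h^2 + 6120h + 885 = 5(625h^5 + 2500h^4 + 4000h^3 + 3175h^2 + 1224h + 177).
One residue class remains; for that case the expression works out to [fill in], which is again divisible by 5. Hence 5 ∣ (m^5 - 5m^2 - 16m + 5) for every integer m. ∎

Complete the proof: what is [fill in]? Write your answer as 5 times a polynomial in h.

5(625h^5 + 1250h^4 + 1000h^3 + 375h^2 + 44h - 3)

Only m ≡ 2 (mod 5) is unaccounted for. Put m = 5h+2:
(5h+2)^5 - 5(5h+2)^2 - 16(5h+2) + 5 expands to 3125h^5 + 6250h^4 + 5000h^3 + 1875h^2 + 220h - 15,
and factoring out 5 leaves 5(625h^5 + 1250h^4 + 1000h^3 + 375h^2 + 44h - 3).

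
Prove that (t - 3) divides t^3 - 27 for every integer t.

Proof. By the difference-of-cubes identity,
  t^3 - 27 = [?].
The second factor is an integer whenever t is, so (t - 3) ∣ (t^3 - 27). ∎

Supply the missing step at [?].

a^3 - b^3 = (a - b)(a^2 + ab + b^2). With a = t, b = 3:
t^3 - 27 = (t - 3)(t^2 + 3t + 9).

(t - 3)(t^2 + 3t + 9)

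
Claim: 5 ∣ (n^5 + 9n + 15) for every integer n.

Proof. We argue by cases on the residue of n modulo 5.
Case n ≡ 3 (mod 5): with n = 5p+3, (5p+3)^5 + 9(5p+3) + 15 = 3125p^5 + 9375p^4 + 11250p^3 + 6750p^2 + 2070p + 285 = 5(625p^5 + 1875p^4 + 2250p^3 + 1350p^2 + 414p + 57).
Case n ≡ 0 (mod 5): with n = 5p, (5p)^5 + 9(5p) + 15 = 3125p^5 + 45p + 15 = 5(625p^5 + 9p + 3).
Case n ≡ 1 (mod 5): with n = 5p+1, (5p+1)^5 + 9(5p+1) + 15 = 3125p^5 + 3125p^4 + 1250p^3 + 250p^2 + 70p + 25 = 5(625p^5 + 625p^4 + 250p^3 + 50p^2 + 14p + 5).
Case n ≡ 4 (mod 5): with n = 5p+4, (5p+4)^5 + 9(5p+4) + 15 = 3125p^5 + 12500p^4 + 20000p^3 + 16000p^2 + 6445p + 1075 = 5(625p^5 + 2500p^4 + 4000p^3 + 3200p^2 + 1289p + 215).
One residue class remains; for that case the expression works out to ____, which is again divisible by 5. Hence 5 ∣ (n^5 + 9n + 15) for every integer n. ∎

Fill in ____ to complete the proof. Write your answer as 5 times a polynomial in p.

Only n ≡ 2 (mod 5) is unaccounted for. Put n = 5p+2:
(5p+2)^5 + 9(5p+2) + 15 expands to 3125p^5 + 6250p^4 + 5000p^3 + 2000p^2 + 445p + 65,
and factoring out 5 leaves 5(625p^5 + 1250p^4 + 1000p^3 + 400p^2 + 89p + 13).

5(625p^5 + 1250p^4 + 1000p^3 + 400p^2 + 89p + 13)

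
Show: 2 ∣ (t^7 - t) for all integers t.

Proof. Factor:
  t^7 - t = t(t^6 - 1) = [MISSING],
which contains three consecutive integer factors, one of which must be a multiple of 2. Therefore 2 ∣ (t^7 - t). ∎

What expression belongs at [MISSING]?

t^6 - 1 = (t^2 - 1)(t^4 + t^2 + 1), and t^2 - 1 = (t-1)(t+1).
So t(t^6 - 1) = (t - 1)t(t + 1)(t^4 + t^2 + 1).

(t - 1)t(t + 1)(t^4 + t^2 + 1)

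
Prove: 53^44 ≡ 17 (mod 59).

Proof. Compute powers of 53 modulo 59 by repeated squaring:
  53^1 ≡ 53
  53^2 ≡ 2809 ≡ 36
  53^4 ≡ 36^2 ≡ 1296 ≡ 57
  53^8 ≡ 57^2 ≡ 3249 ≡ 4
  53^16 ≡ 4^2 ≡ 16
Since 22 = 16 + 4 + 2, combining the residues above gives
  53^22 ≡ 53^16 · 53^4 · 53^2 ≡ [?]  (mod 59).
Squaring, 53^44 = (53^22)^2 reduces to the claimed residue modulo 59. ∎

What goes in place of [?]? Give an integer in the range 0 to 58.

28

Multiply the listed residues: 16 · 57 · 36 = 912 → 32832.
Reducing modulo 59: 32832 = 556·59 + 28, so 53^22 ≡ 28.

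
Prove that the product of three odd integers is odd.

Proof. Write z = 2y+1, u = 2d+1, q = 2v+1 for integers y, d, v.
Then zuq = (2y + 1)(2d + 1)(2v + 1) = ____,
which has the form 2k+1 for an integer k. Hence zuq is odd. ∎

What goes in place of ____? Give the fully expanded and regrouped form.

(2y + 1)(2d + 1)(2v + 1) = 8dvy + 4dv + 4dy + 2d + 4vy + 2v + 2y + 1
= 2(4dvy + 2dv + 2dy + d + 2vy + v + y) + 1.
Since 4dvy + 2dv + 2dy + d + 2vy + v + y is an integer, the product is of the form 2k+1 for an integer k.

2(4dvy + 2dv + 2dy + d + 2vy + v + y) + 1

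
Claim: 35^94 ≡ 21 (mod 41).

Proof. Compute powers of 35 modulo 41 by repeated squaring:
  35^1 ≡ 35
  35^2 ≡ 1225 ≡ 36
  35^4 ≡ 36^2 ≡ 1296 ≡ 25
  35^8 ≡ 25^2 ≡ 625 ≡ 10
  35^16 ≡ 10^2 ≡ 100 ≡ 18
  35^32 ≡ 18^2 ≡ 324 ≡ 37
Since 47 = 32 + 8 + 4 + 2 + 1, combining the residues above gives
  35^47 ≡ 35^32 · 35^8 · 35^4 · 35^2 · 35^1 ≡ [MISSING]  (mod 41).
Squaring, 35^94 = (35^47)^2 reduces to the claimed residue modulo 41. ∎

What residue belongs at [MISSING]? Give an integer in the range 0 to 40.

12

Multiply the listed residues: 37 · 10 · 25 · 36 · 35 = 370 → 9250 → 333000 → 11655000.
Reducing modulo 41: 11655000 = 284268·41 + 12, so 35^47 ≡ 12.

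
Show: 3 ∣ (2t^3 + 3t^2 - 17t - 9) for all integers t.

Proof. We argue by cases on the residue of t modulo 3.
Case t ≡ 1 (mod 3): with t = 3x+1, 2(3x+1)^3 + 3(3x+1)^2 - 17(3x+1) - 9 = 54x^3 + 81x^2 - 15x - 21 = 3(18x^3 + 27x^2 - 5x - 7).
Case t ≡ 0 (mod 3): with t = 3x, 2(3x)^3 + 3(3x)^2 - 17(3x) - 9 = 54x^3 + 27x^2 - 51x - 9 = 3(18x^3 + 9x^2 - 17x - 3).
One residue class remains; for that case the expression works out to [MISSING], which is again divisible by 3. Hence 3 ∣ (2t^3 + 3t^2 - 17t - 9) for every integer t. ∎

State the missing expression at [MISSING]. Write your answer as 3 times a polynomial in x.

3(18x^3 + 45x^2 + 19x - 5)

The residues treated are {1, 0}, so the missing case is t ≡ 2 (mod 3); write t = 3x+2.
Then 2(3x+2)^3 + 3(3x+2)^2 - 17(3x+2) - 9 = 54x^3 + 135x^2 + 57x - 15 = 3(18x^3 + 45x^2 + 19x - 5).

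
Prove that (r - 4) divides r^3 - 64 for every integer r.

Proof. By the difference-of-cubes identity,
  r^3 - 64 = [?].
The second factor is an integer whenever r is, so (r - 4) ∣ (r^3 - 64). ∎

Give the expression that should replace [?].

Polynomial division of r^3 - 64 by r - 4 leaves remainder 0 and quotient r^2 + 4r + 16.
Hence r^3 - 64 = (r - 4)(r^2 + 4r + 16).

(r - 4)(r^2 + 4r + 16)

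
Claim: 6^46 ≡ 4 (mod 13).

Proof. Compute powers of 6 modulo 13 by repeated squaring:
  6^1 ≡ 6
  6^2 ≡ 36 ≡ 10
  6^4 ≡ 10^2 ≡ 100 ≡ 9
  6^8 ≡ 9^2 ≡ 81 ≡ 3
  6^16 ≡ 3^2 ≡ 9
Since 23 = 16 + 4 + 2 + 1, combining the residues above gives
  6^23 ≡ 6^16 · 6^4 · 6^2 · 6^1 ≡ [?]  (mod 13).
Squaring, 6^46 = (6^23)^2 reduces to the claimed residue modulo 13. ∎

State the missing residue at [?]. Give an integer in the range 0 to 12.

11

6^16 · 6^4 · 6^2 · 6^1 ≡ 9 · 9 · 10 · 6 = 4860.
4860 mod 13 = 11, so 6^23 ≡ 11 (mod 13).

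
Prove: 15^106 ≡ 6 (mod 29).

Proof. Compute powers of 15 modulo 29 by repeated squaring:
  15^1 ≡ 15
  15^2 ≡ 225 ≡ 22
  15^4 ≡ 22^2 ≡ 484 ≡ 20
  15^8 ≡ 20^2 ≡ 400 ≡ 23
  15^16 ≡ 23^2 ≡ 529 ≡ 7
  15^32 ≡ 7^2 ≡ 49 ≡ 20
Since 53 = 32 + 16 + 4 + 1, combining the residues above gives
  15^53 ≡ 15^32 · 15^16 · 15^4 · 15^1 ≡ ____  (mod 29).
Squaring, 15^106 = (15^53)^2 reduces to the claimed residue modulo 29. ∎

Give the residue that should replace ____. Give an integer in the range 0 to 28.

Multiply the listed residues: 20 · 7 · 20 · 15 = 140 → 2800 → 42000.
Reducing modulo 29: 42000 = 1448·29 + 8, so 15^53 ≡ 8.

8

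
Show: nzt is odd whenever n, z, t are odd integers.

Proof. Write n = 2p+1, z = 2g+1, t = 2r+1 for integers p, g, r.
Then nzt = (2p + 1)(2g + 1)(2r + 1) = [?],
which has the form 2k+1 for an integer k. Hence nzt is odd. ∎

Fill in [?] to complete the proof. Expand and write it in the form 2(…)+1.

2(4gpr + 2gp + 2gr + g + 2pr + p + r) + 1

(2p + 1)(2g + 1)(2r + 1) = 8gpr + 4gp + 4gr + 2g + 4pr + 2p + 2r + 1
= 2(4gpr + 2gp + 2gr + g + 2pr + p + r) + 1.
Since 4gpr + 2gp + 2gr + g + 2pr + p + r is an integer, the product is of the form 2k+1 for an integer k.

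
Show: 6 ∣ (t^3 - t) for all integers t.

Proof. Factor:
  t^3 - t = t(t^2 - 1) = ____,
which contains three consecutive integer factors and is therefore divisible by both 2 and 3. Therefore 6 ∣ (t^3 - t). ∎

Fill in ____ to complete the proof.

(t - 1)t(t + 1)

t(t^2 - 1) = t(t - 1)(t + 1) = (t - 1)t(t + 1).
These three factors are consecutive integers, so their product is divisible by 6.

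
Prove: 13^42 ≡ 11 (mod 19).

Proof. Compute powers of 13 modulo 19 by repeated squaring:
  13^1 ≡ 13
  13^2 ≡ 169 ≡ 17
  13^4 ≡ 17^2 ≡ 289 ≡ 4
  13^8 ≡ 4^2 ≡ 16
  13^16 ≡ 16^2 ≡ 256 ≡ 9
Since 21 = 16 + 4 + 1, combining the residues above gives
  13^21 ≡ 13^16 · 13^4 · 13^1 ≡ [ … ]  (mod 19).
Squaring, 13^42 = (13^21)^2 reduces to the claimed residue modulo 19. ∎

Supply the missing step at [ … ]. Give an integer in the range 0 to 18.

Multiply the listed residues: 9 · 4 · 13 = 36 → 468.
Reducing modulo 19: 468 = 24·19 + 12, so 13^21 ≡ 12.

12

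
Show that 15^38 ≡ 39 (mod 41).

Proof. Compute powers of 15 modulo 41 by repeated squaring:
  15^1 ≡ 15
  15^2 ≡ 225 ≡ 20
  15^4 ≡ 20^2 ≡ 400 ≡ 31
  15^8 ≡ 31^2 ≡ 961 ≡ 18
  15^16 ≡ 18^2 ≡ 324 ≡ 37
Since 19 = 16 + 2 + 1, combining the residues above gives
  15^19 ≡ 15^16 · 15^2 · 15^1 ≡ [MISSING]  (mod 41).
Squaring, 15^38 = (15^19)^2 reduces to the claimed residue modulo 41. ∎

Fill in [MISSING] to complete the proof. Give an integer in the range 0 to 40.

15^16 · 15^2 · 15^1 ≡ 37 · 20 · 15 = 11100.
11100 mod 41 = 30, so 15^19 ≡ 30 (mod 41).

30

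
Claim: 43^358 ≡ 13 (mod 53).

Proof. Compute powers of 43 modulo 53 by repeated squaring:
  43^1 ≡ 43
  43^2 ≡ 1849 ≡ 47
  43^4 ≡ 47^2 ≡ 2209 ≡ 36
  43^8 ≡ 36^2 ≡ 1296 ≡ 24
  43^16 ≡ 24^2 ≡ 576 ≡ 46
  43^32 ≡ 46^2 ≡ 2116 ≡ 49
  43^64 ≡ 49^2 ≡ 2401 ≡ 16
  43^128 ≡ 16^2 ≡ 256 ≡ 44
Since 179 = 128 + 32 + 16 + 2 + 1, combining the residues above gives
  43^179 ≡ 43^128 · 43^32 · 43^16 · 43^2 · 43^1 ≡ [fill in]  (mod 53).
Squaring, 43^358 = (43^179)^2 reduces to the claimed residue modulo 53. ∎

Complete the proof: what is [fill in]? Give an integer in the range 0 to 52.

Multiply the listed residues: 44 · 49 · 46 · 47 · 43 = 2156 → 99176 → 4661272 → 200434696.
Reducing modulo 53: 200434696 = 3781786·53 + 38, so 43^179 ≡ 38.

38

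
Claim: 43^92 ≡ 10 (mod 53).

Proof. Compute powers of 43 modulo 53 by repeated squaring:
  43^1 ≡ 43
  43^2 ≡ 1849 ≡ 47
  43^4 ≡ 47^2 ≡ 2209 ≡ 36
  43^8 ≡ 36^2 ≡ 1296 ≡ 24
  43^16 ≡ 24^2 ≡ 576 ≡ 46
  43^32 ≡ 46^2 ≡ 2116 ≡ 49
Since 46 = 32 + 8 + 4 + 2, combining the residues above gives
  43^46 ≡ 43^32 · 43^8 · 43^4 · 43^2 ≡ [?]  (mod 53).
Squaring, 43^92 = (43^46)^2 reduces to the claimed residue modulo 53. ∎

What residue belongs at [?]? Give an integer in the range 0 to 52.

13

43^32 · 43^8 · 43^4 · 43^2 ≡ 49 · 24 · 36 · 47 = 1989792.
1989792 mod 53 = 13, so 43^46 ≡ 13 (mod 53).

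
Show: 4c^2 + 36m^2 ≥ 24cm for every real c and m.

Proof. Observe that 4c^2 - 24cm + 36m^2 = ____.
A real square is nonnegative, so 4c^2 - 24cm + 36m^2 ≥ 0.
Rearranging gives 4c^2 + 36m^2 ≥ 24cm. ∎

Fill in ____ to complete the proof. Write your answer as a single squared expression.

The leading and trailing coefficients are 2^2 and 6^2, and 24 = 2·2·6, so the trinomial is (2c - 6m)^2.
Hence 4c^2 - 24cm + 36m^2 ≥ 0.

(2c - 6m)^2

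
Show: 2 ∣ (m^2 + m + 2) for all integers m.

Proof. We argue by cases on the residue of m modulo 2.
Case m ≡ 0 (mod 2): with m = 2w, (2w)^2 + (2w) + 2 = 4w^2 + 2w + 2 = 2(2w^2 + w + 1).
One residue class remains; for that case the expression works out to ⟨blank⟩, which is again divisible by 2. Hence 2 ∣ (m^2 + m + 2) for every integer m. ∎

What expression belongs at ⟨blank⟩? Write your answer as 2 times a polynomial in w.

The residues treated are {0}, so the missing case is m ≡ 1 (mod 2); write m = 2w+1.
Then (2w+1)^2 + (2w+1) + 2 = 4w^2 + 6w + 4 = 2(2w^2 + 3w + 2).

2(2w^2 + 3w + 2)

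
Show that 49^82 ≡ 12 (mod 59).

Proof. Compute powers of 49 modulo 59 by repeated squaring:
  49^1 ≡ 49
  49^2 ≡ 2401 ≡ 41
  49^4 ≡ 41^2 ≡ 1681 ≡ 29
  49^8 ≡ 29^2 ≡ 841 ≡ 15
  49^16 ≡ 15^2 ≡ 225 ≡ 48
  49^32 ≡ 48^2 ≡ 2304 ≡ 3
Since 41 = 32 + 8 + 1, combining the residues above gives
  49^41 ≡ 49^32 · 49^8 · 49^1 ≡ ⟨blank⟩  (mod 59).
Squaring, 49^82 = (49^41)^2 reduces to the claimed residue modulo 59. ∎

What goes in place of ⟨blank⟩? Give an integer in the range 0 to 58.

Multiply the listed residues: 3 · 15 · 49 = 45 → 2205.
Reducing modulo 59: 2205 = 37·59 + 22, so 49^41 ≡ 22.

22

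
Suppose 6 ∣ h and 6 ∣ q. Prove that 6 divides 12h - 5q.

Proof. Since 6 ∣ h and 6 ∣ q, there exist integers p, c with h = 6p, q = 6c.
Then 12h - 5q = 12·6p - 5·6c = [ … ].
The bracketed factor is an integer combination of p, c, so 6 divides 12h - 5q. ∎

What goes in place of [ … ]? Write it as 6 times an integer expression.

Each term has a factor of 6: 12·6p - 5·6c = 6·(-5c + 12p).
Since -5c + 12p is an integer, 6 ∣ (12h - 5q).

6(-5c + 12p)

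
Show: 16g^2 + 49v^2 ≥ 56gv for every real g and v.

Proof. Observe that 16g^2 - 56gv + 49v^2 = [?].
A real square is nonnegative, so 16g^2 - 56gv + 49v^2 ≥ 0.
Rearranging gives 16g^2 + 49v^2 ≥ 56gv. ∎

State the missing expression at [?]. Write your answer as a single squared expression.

(4g - 7v)^2

16g^2 - 56gv + 49v^2 is a perfect-square trinomial: the outer terms are (4g)^2 and (7v)^2, and the cross term is -2·4g·7v.
So 16g^2 - 56gv + 49v^2 = (4g - 7v)^2 ≥ 0.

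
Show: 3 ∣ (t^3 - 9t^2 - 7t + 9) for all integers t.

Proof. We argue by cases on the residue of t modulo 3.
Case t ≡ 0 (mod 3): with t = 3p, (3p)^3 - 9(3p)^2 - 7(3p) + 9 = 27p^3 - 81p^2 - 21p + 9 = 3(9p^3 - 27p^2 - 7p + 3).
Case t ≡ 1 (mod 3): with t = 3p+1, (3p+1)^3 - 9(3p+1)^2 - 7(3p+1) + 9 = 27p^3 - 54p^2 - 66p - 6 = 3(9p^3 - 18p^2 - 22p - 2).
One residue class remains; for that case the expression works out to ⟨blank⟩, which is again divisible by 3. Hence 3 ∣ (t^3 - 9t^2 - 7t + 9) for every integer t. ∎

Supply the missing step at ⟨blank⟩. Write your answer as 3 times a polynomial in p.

3(9p^3 - 9p^2 - 31p - 11)

Only t ≡ 2 (mod 3) is unaccounted for. Put t = 3p+2:
(3p+2)^3 - 9(3p+2)^2 - 7(3p+2) + 9 expands to 27p^3 - 27p^2 - 93p - 33,
and factoring out 3 leaves 3(9p^3 - 9p^2 - 31p - 11).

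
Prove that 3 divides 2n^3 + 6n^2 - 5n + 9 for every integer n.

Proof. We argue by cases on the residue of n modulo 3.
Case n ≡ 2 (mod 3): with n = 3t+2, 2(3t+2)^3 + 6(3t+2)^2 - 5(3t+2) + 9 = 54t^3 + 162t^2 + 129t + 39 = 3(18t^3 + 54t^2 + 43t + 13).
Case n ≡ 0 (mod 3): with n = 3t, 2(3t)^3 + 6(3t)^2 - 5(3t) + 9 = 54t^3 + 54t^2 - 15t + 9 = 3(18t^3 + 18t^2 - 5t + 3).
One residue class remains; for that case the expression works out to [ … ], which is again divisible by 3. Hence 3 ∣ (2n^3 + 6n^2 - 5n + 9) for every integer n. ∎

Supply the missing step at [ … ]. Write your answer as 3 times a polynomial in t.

The residues treated are {2, 0}, so the missing case is n ≡ 1 (mod 3); write n = 3t+1.
Then 2(3t+1)^3 + 6(3t+1)^2 - 5(3t+1) + 9 = 54t^3 + 108t^2 + 39t + 12 = 3(18t^3 + 36t^2 + 13t + 4).

3(18t^3 + 36t^2 + 13t + 4)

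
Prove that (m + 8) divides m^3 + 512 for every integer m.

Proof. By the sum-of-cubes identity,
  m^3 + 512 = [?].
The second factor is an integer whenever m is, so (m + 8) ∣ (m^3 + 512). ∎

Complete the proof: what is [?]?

Polynomial division of m^3 + 512 by m + 8 leaves remainder 0 and quotient m^2 - 8m + 64.
Hence m^3 + 512 = (m + 8)(m^2 - 8m + 64).

(m + 8)(m^2 - 8m + 64)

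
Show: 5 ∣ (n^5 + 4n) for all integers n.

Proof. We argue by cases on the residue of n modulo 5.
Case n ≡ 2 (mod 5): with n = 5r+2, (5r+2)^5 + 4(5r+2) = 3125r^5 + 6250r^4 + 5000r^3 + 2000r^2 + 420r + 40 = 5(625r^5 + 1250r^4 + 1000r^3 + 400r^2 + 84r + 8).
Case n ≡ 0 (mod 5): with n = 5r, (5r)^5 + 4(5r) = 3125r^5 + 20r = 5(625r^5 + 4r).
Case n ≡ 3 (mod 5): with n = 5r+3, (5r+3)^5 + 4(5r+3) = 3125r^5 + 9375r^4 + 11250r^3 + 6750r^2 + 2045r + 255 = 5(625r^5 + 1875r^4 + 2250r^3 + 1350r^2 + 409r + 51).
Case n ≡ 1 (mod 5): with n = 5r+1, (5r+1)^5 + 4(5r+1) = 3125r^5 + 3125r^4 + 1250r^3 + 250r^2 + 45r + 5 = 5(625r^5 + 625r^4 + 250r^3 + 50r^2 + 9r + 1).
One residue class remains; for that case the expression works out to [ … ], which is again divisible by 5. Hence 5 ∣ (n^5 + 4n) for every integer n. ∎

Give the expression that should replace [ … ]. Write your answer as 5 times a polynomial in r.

5(625r^5 + 2500r^4 + 4000r^3 + 3200r^2 + 1284r + 208)

Only n ≡ 4 (mod 5) is unaccounted for. Put n = 5r+4:
(5r+4)^5 + 4(5r+4) expands to 3125r^5 + 12500r^4 + 20000r^3 + 16000r^2 + 6420r + 1040,
and factoring out 5 leaves 5(625r^5 + 2500r^4 + 4000r^3 + 3200r^2 + 1284r + 208).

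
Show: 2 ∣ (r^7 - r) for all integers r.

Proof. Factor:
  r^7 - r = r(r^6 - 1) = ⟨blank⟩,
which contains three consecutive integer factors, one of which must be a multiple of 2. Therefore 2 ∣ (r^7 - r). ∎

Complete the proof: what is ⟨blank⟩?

r^6 - 1 = (r^2 - 1)(r^4 + r^2 + 1), and r^2 - 1 = (r-1)(r+1).
So r(r^6 - 1) = (r - 1)r(r + 1)(r^4 + r^2 + 1).

(r - 1)r(r + 1)(r^4 + r^2 + 1)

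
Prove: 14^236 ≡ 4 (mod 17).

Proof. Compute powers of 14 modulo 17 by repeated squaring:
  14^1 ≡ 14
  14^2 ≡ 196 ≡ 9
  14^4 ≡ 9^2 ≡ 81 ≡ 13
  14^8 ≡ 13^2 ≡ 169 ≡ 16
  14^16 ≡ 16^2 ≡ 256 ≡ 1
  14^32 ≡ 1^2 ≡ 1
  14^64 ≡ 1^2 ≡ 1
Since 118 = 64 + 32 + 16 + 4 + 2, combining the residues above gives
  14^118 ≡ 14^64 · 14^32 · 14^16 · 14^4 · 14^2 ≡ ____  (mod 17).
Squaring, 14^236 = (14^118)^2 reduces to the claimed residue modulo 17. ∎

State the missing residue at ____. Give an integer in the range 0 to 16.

15

Multiply the listed residues: 1 · 1 · 1 · 13 · 9 = 1 → 1 → 13 → 117.
Reducing modulo 17: 117 = 6·17 + 15, so 14^118 ≡ 15.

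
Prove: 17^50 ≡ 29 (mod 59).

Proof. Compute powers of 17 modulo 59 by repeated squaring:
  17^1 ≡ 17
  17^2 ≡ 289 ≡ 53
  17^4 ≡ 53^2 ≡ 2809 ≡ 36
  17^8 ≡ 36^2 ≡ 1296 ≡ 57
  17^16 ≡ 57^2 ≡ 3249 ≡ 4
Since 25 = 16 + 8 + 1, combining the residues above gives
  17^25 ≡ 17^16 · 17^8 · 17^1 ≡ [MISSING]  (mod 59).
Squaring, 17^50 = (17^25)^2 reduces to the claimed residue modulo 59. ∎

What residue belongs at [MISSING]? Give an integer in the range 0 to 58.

41

Multiply the listed residues: 4 · 57 · 17 = 228 → 3876.
Reducing modulo 59: 3876 = 65·59 + 41, so 17^25 ≡ 41.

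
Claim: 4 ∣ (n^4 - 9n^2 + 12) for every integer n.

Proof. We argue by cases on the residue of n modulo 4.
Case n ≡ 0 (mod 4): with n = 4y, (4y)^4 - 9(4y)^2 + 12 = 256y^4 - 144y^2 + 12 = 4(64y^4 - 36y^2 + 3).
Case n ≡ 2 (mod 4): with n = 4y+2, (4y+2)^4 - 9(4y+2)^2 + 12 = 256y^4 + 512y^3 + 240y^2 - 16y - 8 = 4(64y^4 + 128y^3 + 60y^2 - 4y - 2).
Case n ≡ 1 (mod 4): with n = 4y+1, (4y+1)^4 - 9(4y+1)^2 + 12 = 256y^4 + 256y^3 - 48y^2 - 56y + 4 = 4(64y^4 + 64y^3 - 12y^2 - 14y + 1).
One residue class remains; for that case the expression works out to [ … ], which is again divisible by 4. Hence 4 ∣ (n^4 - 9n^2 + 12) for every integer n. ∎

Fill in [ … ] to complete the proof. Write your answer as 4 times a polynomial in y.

The residues treated are {0, 2, 1}, so the missing case is n ≡ 3 (mod 4); write n = 4y+3.
Then (4y+3)^4 - 9(4y+3)^2 + 12 = 256y^4 + 768y^3 + 720y^2 + 216y + 12 = 4(64y^4 + 192y^3 + 180y^2 + 54y + 3).

4(64y^4 + 192y^3 + 180y^2 + 54y + 3)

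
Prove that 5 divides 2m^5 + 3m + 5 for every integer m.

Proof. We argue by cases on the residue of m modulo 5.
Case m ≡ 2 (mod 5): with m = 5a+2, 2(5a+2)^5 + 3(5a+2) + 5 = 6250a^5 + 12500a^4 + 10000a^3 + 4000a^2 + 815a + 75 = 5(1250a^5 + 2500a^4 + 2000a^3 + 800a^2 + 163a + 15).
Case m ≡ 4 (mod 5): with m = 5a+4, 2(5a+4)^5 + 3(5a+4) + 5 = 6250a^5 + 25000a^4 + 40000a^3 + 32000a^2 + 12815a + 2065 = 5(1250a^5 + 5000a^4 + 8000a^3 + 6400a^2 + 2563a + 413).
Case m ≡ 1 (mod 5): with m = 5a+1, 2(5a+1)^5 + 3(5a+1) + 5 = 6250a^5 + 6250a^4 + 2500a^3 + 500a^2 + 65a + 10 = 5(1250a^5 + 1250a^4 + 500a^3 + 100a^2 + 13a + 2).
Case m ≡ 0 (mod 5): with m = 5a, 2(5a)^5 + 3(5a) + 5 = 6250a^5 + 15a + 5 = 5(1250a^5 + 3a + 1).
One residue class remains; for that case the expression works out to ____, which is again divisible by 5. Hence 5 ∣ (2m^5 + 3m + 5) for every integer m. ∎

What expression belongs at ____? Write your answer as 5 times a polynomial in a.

5(1250a^5 + 3750a^4 + 4500a^3 + 2700a^2 + 813a + 100)

The residues treated are {2, 4, 1, 0}, so the missing case is m ≡ 3 (mod 5); write m = 5a+3.
Then 2(5a+3)^5 + 3(5a+3) + 5 = 6250a^5 + 18750a^4 + 22500a^3 + 13500a^2 + 4065a + 500 = 5(1250a^5 + 3750a^4 + 4500a^3 + 2700a^2 + 813a + 100).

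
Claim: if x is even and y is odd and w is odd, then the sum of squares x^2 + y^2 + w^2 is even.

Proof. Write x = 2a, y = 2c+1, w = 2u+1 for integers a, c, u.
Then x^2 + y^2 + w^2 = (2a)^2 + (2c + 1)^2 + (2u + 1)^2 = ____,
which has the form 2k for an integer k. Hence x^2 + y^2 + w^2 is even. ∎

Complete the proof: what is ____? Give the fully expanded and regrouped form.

Expanding: (2a)^2 + (2c + 1)^2 + (2u + 1)^2 = 4a^2 + 4c^2 + 4c + 4u^2 + 4u + 2.
Every term is even; pulling out the factor of 2 gives 2(2a^2 + 2c^2 + 2c + 2u^2 + 2u + 1).

2(2a^2 + 2c^2 + 2c + 2u^2 + 2u + 1)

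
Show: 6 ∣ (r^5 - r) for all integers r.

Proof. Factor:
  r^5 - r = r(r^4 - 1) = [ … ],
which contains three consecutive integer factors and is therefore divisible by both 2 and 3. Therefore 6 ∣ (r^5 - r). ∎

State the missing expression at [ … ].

(r - 1)r(r + 1)(r^2 + 1)

r^4 - 1 = (r^2 - 1)(r^2 + 1), and r^2 - 1 = (r-1)(r+1).
So r(r^4 - 1) = (r - 1)r(r + 1)(r^2 + 1).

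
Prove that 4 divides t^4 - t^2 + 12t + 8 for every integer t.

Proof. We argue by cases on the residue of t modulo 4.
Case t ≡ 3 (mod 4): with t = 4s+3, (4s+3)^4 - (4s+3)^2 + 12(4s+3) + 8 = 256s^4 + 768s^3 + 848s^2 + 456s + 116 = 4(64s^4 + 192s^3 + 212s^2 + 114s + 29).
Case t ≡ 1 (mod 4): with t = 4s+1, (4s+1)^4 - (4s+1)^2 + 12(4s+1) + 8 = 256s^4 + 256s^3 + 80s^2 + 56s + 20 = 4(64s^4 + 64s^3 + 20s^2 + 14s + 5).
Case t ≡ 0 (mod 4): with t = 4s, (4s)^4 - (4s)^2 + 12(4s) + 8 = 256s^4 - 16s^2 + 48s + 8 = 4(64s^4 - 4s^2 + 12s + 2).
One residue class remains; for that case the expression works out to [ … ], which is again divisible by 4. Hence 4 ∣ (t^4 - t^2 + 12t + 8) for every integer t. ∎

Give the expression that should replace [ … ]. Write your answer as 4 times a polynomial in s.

4(64s^4 + 128s^3 + 92s^2 + 40s + 11)

Only t ≡ 2 (mod 4) is unaccounted for. Put t = 4s+2:
(4s+2)^4 - (4s+2)^2 + 12(4s+2) + 8 expands to 256s^4 + 512s^3 + 368s^2 + 160s + 44,
and factoring out 4 leaves 4(64s^4 + 128s^3 + 92s^2 + 40s + 11).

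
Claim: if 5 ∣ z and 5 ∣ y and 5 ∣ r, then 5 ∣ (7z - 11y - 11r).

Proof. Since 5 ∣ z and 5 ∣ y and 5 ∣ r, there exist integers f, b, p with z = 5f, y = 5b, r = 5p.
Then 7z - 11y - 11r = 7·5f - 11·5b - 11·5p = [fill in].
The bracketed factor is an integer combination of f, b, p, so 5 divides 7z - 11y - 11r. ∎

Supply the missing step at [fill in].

Pull the common 5 out of every term: 7·5f - 11·5b - 11·5p = 5(-11b + 7f - 11p).
-11b + 7f - 11p is an integer, which exhibits the divisibility.

5(-11b + 7f - 11p)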